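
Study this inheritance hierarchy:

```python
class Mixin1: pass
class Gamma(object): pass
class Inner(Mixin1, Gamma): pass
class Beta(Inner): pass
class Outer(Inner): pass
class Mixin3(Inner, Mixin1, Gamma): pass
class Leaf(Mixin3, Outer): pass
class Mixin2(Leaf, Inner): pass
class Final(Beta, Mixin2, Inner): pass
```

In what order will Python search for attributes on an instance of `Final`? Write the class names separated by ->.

Final -> Beta -> Mixin2 -> Leaf -> Mixin3 -> Outer -> Inner -> Mixin1 -> Gamma -> object

L[Final] = Final + merge(L[Beta], L[Mixin2], L[Inner], [Beta Mixin2 Inner])
  take Beta:  [Beta Inner Mixin1 Gamma object] + [Mixin2 Leaf Mixin3 Outer Inner Mixin1 Gamma object] + [Inner Mixin1 Gamma object] + [Beta Mixin2 Inner]
  take Mixin2:  [Inner Mixin1 Gamma object] + [Mixin2 Leaf Mixin3 Outer Inner Mixin1 Gamma object] + [Inner Mixin1 Gamma object] + [Mixin2 Inner]
  take Leaf:  [Inner Mixin1 Gamma object] + [Leaf Mixin3 Outer Inner Mixin1 Gamma object] + [Inner Mixin1 Gamma object] + [Inner]
  take Mixin3:  [Inner Mixin1 Gamma object] + [Mixin3 Outer Inner Mixin1 Gamma object] + [Inner Mixin1 Gamma object] + [Inner]
  take Outer:  [Inner Mixin1 Gamma object] + [Outer Inner Mixin1 Gamma object] + [Inner Mixin1 Gamma object] + [Inner]
  take Inner:  [Inner Mixin1 Gamma object] + [Inner Mixin1 Gamma object] + [Inner Mixin1 Gamma object] + [Inner]
  take Mixin1:  [Mixin1 Gamma object] + [Mixin1 Gamma object] + [Mixin1 Gamma object]
  take Gamma:  [Gamma object] + [Gamma object] + [Gamma object]
  take object:  [object] + [object] + [object]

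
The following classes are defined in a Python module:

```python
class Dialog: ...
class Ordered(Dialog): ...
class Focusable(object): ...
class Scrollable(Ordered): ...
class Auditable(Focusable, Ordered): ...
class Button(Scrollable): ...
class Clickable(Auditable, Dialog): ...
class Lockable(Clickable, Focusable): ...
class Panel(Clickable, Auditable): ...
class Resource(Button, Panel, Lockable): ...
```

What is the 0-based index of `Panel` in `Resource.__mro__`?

3

L[Resource] = Resource + merge(L[Button], L[Panel], L[Lockable], [Button Panel Lockable])
  take Button:  [Button Scrollable Ordered Dialog object] + [Panel Clickable Auditable Focusable Ordered Dialog object] + [Lockable Clickable Auditable Focusable Ordered Dialog object] + [Button Panel Lockable]
  take Scrollable:  [Scrollable Ordered Dialog object] + [Panel Clickable Auditable Focusable Ordered Dialog object] + [Lockable Clickable Auditable Focusable Ordered Dialog object] + [Panel Lockable]
  take Panel:  [Ordered Dialog object] + [Panel Clickable Auditable Focusable Ordered Dialog object] + [Lockable Clickable Auditable Focusable Ordered Dialog object] + [Panel Lockable]
  take Lockable:  [Ordered Dialog object] + [Clickable Auditable Focusable Ordered Dialog object] + [Lockable Clickable Auditable Focusable Ordered Dialog object] + [Lockable]
  take Clickable:  [Ordered Dialog object] + [Clickable Auditable Focusable Ordered Dialog object] + [Clickable Auditable Focusable Ordered Dialog object]
  take Auditable:  [Ordered Dialog object] + [Auditable Focusable Ordered Dialog object] + [Auditable Focusable Ordered Dialog object]
  take Focusable:  [Ordered Dialog object] + [Focusable Ordered Dialog object] + [Focusable Ordered Dialog object]
  take Ordered:  [Ordered Dialog object] + [Ordered Dialog object] + [Ordered Dialog object]
  take Dialog:  [Dialog object] + [Dialog object] + [Dialog object]
  take object:  [object] + [object] + [object]
MRO: Resource Button Scrollable Panel Lockable Clickable Auditable Focusable Ordered Dialog object
Panel sits at index 3.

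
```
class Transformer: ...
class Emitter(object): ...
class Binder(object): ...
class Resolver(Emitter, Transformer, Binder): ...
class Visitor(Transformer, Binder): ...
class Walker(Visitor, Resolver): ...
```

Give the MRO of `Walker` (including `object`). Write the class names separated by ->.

L[Walker] = Walker + merge(L[Visitor], L[Resolver], [Visitor Resolver])
  take Visitor:  [Visitor Transformer Binder object] + [Resolver Emitter Transformer Binder object] + [Visitor Resolver]
  take Resolver:  [Transformer Binder object] + [Resolver Emitter Transformer Binder object] + [Resolver]
  take Emitter:  [Transformer Binder object] + [Emitter Transformer Binder object]
  take Transformer:  [Transformer Binder object] + [Transformer Binder object]
  take Binder:  [Binder object] + [Binder object]
  take object:  [object] + [object]

Walker -> Visitor -> Resolver -> Emitter -> Transformer -> Binder -> object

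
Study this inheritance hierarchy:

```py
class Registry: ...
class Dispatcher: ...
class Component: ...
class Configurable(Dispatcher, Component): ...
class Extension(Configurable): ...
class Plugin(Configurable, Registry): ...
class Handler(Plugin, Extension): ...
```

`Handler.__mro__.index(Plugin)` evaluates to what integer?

L[Handler] = Handler + merge(L[Plugin], L[Extension], [Plugin Extension])
  take Plugin:  [Plugin Configurable Dispatcher Component Registry object] + [Extension Configurable Dispatcher Component object] + [Plugin Extension]
  take Extension:  [Configurable Dispatcher Component Registry object] + [Extension Configurable Dispatcher Component object] + [Extension]
  take Configurable:  [Configurable Dispatcher Component Registry object] + [Configurable Dispatcher Component object]
  take Dispatcher:  [Dispatcher Component Registry object] + [Dispatcher Component object]
  take Component:  [Component Registry object] + [Component object]
  take Registry:  [Registry object] + [object]
  take object:  [object] + [object]
MRO: Handler Plugin Extension Configurable Dispatcher Component Registry object
Plugin sits at index 1.

1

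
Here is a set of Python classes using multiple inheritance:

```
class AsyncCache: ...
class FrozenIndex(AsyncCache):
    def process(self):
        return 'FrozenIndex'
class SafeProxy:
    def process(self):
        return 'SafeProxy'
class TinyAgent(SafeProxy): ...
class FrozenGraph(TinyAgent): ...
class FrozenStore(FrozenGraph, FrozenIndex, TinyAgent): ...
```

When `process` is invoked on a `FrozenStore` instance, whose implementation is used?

L[FrozenStore] = FrozenStore + merge(L[FrozenGraph], L[FrozenIndex], L[TinyAgent], [FrozenGraph FrozenIndex TinyAgent])
  take FrozenGraph:  [FrozenGraph TinyAgent SafeProxy object] + [FrozenIndex AsyncCache object] + [TinyAgent SafeProxy object] + [FrozenGraph FrozenIndex TinyAgent]
  take FrozenIndex:  [TinyAgent SafeProxy object] + [FrozenIndex AsyncCache object] + [TinyAgent SafeProxy object] + [FrozenIndex TinyAgent]
  take TinyAgent:  [TinyAgent SafeProxy object] + [AsyncCache object] + [TinyAgent SafeProxy object] + [TinyAgent]
  take SafeProxy:  [SafeProxy object] + [AsyncCache object] + [SafeProxy object]
  take AsyncCache:  [object] + [AsyncCache object] + [object]
  take object:  [object] + [object] + [object]
MRO: FrozenStore FrozenGraph FrozenIndex TinyAgent SafeProxy AsyncCache object
process is defined in: FrozenIndex, SafeProxy. First along the MRO is FrozenIndex.

FrozenIndex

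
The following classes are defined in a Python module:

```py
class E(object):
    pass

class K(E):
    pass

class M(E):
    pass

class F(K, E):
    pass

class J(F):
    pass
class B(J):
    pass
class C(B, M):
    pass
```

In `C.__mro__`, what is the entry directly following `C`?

L[C] = C + merge(L[B], L[M], [B M])
  take B:  [B J F K E object] + [M E object] + [B M]
  take J:  [J F K E object] + [M E object] + [M]
  take F:  [F K E object] + [M E object] + [M]
  take K:  [K E object] + [M E object] + [M]
  take M:  [E object] + [M E object] + [M]
  take E:  [E object] + [E object]
  take object:  [object] + [object]
MRO: C B J F K M E object
C is at position 0; next is B.

B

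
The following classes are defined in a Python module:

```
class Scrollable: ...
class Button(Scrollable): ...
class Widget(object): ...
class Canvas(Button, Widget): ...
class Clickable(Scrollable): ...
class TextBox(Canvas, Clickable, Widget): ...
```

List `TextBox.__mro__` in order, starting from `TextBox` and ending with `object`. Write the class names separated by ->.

TextBox -> Canvas -> Button -> Clickable -> Scrollable -> Widget -> object

L[TextBox] = TextBox + merge(L[Canvas], L[Clickable], L[Widget], [Canvas Clickable Widget])
  take Canvas:  [Canvas Button Scrollable Widget object] + [Clickable Scrollable object] + [Widget object] + [Canvas Clickable Widget]
  take Button:  [Button Scrollable Widget object] + [Clickable Scrollable object] + [Widget object] + [Clickable Widget]
  take Clickable:  [Scrollable Widget object] + [Clickable Scrollable object] + [Widget object] + [Clickable Widget]
  take Scrollable:  [Scrollable Widget object] + [Scrollable object] + [Widget object] + [Widget]
  take Widget:  [Widget object] + [object] + [Widget object] + [Widget]
  take object:  [object] + [object] + [object]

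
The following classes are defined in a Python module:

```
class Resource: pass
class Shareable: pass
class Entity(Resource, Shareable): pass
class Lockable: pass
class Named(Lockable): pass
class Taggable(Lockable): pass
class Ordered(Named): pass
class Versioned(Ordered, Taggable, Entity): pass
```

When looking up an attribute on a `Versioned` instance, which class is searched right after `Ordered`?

L[Versioned] = Versioned + merge(L[Ordered], L[Taggable], L[Entity], [Ordered Taggable Entity])
  take Ordered:  [Ordered Named Lockable object] + [Taggable Lockable object] + [Entity Resource Shareable object] + [Ordered Taggable Entity]
  take Named:  [Named Lockable object] + [Taggable Lockable object] + [Entity Resource Shareable object] + [Taggable Entity]
  take Taggable:  [Lockable object] + [Taggable Lockable object] + [Entity Resource Shareable object] + [Taggable Entity]
  take Lockable:  [Lockable object] + [Lockable object] + [Entity Resource Shareable object] + [Entity]
  take Entity:  [object] + [object] + [Entity Resource Shareable object] + [Entity]
  take Resource:  [object] + [object] + [Resource Shareable object]
  take Shareable:  [object] + [object] + [Shareable object]
  take object:  [object] + [object] + [object]
MRO: Versioned Ordered Named Taggable Lockable Entity Resource Shareable object
Ordered is at position 1; next is Named.

Named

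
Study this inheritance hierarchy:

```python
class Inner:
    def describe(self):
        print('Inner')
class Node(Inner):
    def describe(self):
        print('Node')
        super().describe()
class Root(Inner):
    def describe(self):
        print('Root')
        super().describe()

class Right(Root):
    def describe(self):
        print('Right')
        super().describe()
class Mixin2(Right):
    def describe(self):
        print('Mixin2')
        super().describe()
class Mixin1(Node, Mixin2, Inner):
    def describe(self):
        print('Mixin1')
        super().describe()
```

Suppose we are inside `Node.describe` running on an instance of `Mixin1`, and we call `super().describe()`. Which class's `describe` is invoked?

L[Mixin1] = Mixin1 + merge(L[Node], L[Mixin2], L[Inner], [Node Mixin2 Inner])
  take Node:  [Node Inner object] + [Mixin2 Right Root Inner object] + [Inner object] + [Node Mixin2 Inner]
  take Mixin2:  [Inner object] + [Mixin2 Right Root Inner object] + [Inner object] + [Mixin2 Inner]
  take Right:  [Inner object] + [Right Root Inner object] + [Inner object] + [Inner]
  take Root:  [Inner object] + [Root Inner object] + [Inner object] + [Inner]
  take Inner:  [Inner object] + [Inner object] + [Inner object] + [Inner]
  take object:  [object] + [object] + [object]
MRO: Mixin1 Node Mixin2 Right Root Inner object
super() in Node.describe on a Mixin1 instance goes to the class after Node in Mixin1's MRO: Mixin2.

Mixin2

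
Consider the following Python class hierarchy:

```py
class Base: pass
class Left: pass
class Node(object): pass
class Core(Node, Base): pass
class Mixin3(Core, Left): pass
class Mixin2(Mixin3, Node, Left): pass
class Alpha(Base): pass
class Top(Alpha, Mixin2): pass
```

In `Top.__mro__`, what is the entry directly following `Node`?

L[Top] = Top + merge(L[Alpha], L[Mixin2], [Alpha Mixin2])
  take Alpha:  [Alpha Base object] + [Mixin2 Mixin3 Core Node Base Left object] + [Alpha Mixin2]
  take Mixin2:  [Base object] + [Mixin2 Mixin3 Core Node Base Left object] + [Mixin2]
  take Mixin3:  [Base object] + [Mixin3 Core Node Base Left object]
  take Core:  [Base object] + [Core Node Base Left object]
  take Node:  [Base object] + [Node Base Left object]
  take Base:  [Base object] + [Base Left object]
  take Left:  [object] + [Left object]
  take object:  [object] + [object]
MRO: Top Alpha Mixin2 Mixin3 Core Node Base Left object
Node is at position 5; next is Base.

Base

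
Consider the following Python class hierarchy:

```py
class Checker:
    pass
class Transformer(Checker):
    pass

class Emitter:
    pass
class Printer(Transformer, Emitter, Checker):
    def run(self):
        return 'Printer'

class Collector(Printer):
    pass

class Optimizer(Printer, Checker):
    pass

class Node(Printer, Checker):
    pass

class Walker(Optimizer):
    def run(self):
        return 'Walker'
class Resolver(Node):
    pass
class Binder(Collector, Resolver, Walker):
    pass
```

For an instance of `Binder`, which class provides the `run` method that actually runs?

Walker

L[Binder] = Binder + merge(L[Collector], L[Resolver], L[Walker], [Collector Resolver Walker])
  take Collector:  [Collector Printer Transformer Emitter Checker object] + [Resolver Node Printer Transformer Emitter Checker object] + [Walker Optimizer Printer Transformer Emitter Checker object] + [Collector Resolver Walker]
  take Resolver:  [Printer Transformer Emitter Checker object] + [Resolver Node Printer Transformer Emitter Checker object] + [Walker Optimizer Printer Transformer Emitter Checker object] + [Resolver Walker]
  take Node:  [Printer Transformer Emitter Checker object] + [Node Printer Transformer Emitter Checker object] + [Walker Optimizer Printer Transformer Emitter Checker object] + [Walker]
  take Walker:  [Printer Transformer Emitter Checker object] + [Printer Transformer Emitter Checker object] + [Walker Optimizer Printer Transformer Emitter Checker object] + [Walker]
  take Optimizer:  [Printer Transformer Emitter Checker object] + [Printer Transformer Emitter Checker object] + [Optimizer Printer Transformer Emitter Checker object]
  take Printer:  [Printer Transformer Emitter Checker object] + [Printer Transformer Emitter Checker object] + [Printer Transformer Emitter Checker object]
  take Transformer:  [Transformer Emitter Checker object] + [Transformer Emitter Checker object] + [Transformer Emitter Checker object]
  take Emitter:  [Emitter Checker object] + [Emitter Checker object] + [Emitter Checker object]
  take Checker:  [Checker object] + [Checker object] + [Checker object]
  take object:  [object] + [object] + [object]
MRO: Binder Collector Resolver Node Walker Optimizer Printer Transformer Emitter Checker object
run is defined in: Printer, Walker. First along the MRO is Walker.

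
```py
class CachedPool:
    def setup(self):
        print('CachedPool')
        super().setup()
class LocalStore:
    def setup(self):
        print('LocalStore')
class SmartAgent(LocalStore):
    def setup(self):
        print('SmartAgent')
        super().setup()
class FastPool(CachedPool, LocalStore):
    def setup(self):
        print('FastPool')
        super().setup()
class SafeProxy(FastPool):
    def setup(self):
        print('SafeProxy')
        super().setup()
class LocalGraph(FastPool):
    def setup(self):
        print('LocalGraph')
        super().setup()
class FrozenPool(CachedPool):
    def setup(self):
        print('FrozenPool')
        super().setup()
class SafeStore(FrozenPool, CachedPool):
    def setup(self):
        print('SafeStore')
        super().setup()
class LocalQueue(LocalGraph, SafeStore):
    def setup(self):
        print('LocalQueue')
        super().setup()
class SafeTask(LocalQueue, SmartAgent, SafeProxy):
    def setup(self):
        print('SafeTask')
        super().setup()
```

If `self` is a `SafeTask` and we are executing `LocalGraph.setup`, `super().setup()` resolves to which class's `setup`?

SmartAgent

L[SafeTask] = SafeTask + merge(L[LocalQueue], L[SmartAgent], L[SafeProxy], [LocalQueue SmartAgent SafeProxy])
  take LocalQueue:  [LocalQueue LocalGraph FastPool SafeStore FrozenPool CachedPool LocalStore object] + [SmartAgent LocalStore object] + [SafeProxy FastPool CachedPool LocalStore object] + [LocalQueue SmartAgent SafeProxy]
  take LocalGraph:  [LocalGraph FastPool SafeStore FrozenPool CachedPool LocalStore object] + [SmartAgent LocalStore object] + [SafeProxy FastPool CachedPool LocalStore object] + [SmartAgent SafeProxy]
  take SmartAgent:  [FastPool SafeStore FrozenPool CachedPool LocalStore object] + [SmartAgent LocalStore object] + [SafeProxy FastPool CachedPool LocalStore object] + [SmartAgent SafeProxy]
  take SafeProxy:  [FastPool SafeStore FrozenPool CachedPool LocalStore object] + [LocalStore object] + [SafeProxy FastPool CachedPool LocalStore object] + [SafeProxy]
  take FastPool:  [FastPool SafeStore FrozenPool CachedPool LocalStore object] + [LocalStore object] + [FastPool CachedPool LocalStore object]
  take SafeStore:  [SafeStore FrozenPool CachedPool LocalStore object] + [LocalStore object] + [CachedPool LocalStore object]
  take FrozenPool:  [FrozenPool CachedPool LocalStore object] + [LocalStore object] + [CachedPool LocalStore object]
  take CachedPool:  [CachedPool LocalStore object] + [LocalStore object] + [CachedPool LocalStore object]
  take LocalStore:  [LocalStore object] + [LocalStore object] + [LocalStore object]
  take object:  [object] + [object] + [object]
MRO: SafeTask LocalQueue LocalGraph SmartAgent SafeProxy FastPool SafeStore FrozenPool CachedPool LocalStore object
super() in LocalGraph.setup on a SafeTask instance goes to the class after LocalGraph in SafeTask's MRO: SmartAgent.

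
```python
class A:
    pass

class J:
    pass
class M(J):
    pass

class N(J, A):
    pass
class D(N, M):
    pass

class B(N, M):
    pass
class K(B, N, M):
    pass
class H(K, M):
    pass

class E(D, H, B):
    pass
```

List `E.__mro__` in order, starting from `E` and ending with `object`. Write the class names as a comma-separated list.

E, D, H, K, B, N, M, J, A, object

L[E] = E + merge(L[D], L[H], L[B], [D H B])
  take D:  [D N M J A object] + [H K B N M J A object] + [B N M J A object] + [D H B]
  take H:  [N M J A object] + [H K B N M J A object] + [B N M J A object] + [H B]
  take K:  [N M J A object] + [K B N M J A object] + [B N M J A object] + [B]
  take B:  [N M J A object] + [B N M J A object] + [B N M J A object] + [B]
  take N:  [N M J A object] + [N M J A object] + [N M J A object]
  take M:  [M J A object] + [M J A object] + [M J A object]
  take J:  [J A object] + [J A object] + [J A object]
  take A:  [A object] + [A object] + [A object]
  take object:  [object] + [object] + [object]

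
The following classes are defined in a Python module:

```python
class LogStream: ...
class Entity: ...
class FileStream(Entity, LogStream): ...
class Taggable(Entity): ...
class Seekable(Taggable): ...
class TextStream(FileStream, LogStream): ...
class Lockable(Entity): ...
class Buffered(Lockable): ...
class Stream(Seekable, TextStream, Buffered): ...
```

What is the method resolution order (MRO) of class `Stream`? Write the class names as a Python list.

[Stream, Seekable, Taggable, TextStream, FileStream, Buffered, Lockable, Entity, LogStream, object]

L[Stream] = Stream + merge(L[Seekable], L[TextStream], L[Buffered], [Seekable TextStream Buffered])
  take Seekable:  [Seekable Taggable Entity object] + [TextStream FileStream Entity LogStream object] + [Buffered Lockable Entity object] + [Seekable TextStream Buffered]
  take Taggable:  [Taggable Entity object] + [TextStream FileStream Entity LogStream object] + [Buffered Lockable Entity object] + [TextStream Buffered]
  take TextStream:  [Entity object] + [TextStream FileStream Entity LogStream object] + [Buffered Lockable Entity object] + [TextStream Buffered]
  take FileStream:  [Entity object] + [FileStream Entity LogStream object] + [Buffered Lockable Entity object] + [Buffered]
  take Buffered:  [Entity object] + [Entity LogStream object] + [Buffered Lockable Entity object] + [Buffered]
  take Lockable:  [Entity object] + [Entity LogStream object] + [Lockable Entity object]
  take Entity:  [Entity object] + [Entity LogStream object] + [Entity object]
  take LogStream:  [object] + [LogStream object] + [object]
  take object:  [object] + [object] + [object]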